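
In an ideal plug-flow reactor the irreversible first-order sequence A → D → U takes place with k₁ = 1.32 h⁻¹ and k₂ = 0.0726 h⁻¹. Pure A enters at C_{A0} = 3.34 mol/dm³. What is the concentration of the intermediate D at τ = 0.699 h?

1.95 mol/dm³

Solving the coupled first-order balances gives C_D(τ) = [k₁/(k₂−k₁)]·C_{A0}·(e^(−k₁τ) − e^(−k₂τ)).
e^(−k₁τ) = e^(−1.32×0.699) = e^(−0.9227) = 0.3975; e^(−k₂τ) = e^(−0.05075) = 0.9505.
C_D = 1.32×3.34/(0.0726−1.32) × (0.3975−0.9505) = (-3.534)×(-0.5531) = 1.955 mol/dm³.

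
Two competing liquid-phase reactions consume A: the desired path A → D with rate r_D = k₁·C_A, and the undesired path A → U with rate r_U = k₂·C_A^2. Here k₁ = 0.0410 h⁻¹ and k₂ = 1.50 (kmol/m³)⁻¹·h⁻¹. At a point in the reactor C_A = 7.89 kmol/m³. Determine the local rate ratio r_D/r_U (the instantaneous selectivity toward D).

S_{D/U} = r_D/r_U = (k₁·C_A)/(k₂·C_A^2) = (k₁/k₂)·C_A⁻¹.
= (0.0410×7.890) / (1.50×7.890^2) = 0.3235/93.38 = 0.00346.

0.00346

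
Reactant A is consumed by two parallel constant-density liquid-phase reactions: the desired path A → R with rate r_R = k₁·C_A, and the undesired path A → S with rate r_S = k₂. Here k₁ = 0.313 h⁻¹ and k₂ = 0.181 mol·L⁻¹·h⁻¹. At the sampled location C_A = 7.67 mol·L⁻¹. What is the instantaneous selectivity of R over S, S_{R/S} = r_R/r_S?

13.3

S_{R/S} = r_R/r_S = (k₁·C_A)/(k₂) = (k₁/k₂)·C_A.
= (0.313×7.670) / (0.181) = 2.401/0.1810 = 13.3.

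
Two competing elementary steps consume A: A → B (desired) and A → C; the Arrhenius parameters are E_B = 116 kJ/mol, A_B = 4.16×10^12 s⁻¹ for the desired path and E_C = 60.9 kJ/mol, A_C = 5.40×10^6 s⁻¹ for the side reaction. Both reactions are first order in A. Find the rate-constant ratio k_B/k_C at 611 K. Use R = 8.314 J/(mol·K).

Since both paths have the same order in A, the concentration cancels and S_{B/C} = k_B/k_C = (A_B/A_C)·exp[(E_C−E_B)/(RT)].
(E_C−E_B)/(RT) = (60.9−116)×10³/(8.314×611) = -55100/5080 = -10.85.
k_B/k_C = (4.16×10^12/5.40×10^6)·exp(-10.85) = 7.704×10^5 × 1.947×10^-5 = 15.0.
Since E_B > E_C, raising the temperature improves selectivity toward B.

15.0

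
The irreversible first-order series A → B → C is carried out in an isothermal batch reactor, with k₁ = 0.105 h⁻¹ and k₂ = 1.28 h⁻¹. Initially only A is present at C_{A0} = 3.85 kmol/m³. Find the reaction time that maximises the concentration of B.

The intermediate peaks when r₁ = r₂, i.e. k₁e^(−k₁t) = k₂e^(−k₂t), giving t_opt = ln(k₂/k₁)/(k₂−k₁).
= ln(1.28/0.105)/(1.28−0.105) = ln(12.19)/1.175 = 2.501/1.175 = 2.13 h.

2.13 h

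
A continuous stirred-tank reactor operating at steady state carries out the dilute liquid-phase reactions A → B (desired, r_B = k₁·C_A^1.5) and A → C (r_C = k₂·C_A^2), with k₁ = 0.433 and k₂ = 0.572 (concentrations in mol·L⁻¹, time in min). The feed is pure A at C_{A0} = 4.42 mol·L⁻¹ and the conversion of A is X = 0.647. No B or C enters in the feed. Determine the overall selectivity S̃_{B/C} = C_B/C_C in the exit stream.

Exit C_A = C_{A0}(1−X) = 4.42×0.353 = 1.560 mol·L⁻¹.
In a CSTR the entire volume is at exit conditions, so r_B = 0.433×1.560^1.5 = 0.8439 and r_C = 0.572×1.560^2 = 1.392.
Overall selectivity = C_B/C_C = r_Bτ/(r_Cτ) = r_B/r_C = 0.606.

0.606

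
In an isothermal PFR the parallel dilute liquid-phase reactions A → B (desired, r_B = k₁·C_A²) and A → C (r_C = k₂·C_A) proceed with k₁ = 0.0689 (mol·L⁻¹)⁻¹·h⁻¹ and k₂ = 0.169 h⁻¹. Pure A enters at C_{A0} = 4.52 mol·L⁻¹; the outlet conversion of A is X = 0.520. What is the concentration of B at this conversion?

C_A = C_{A0}(1−X) = 2.170 mol·L⁻¹.
Along a PFR/batch, dC_C/dC_A = −r_C/(r_B+r_C) = −k₂/(k₂+k₁·C_A).
Integrating from C_{A0} to C_A: C_C = (0.169/0.0689)·ln[(0.169+0.0689·4.52)/(0.169+0.0689·2.17)] = 2.453·ln(0.4804/0.3185) = 1.008 mol·L⁻¹.
Then C_B = (C_{A0}−C_A) − C_C = 2.350 − 1.008 = 1.342 mol·L⁻¹.

1.34 mol·L⁻¹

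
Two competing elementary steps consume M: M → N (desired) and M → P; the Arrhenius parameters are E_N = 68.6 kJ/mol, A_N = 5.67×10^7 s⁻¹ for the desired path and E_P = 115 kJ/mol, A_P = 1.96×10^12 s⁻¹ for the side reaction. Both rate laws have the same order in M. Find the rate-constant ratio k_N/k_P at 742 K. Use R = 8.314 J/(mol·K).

Since both paths have the same order in M, the concentration cancels and S_{N/P} = k_N/k_P = (A_N/A_P)·exp[(E_P−E_N)/(RT)].
(E_P−E_N)/(RT) = (115−68.6)×10³/(8.314×742) = 46400/6169 = 7.521.
k_N/k_P = (5.67×10^7/1.96×10^12)·exp(7.521) = 2.893×10^-5 × 1847 = 0.0534.
Since E_N < E_P, lowering the temperature improves selectivity toward N.

0.0534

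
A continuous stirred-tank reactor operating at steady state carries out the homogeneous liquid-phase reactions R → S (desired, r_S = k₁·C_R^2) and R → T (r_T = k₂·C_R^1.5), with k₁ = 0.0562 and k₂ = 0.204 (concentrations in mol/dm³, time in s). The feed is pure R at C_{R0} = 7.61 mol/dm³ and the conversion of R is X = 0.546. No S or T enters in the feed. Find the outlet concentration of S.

1.41 mol/dm³

Exit C_R = C_{R0}(1−X) = 7.61×0.454 = 3.455 mol/dm³.
Rates in a CSTR are evaluated at the outlet concentration: r_S = 0.0562×3.455^2 = 0.6708, r_T = 0.204×3.455^1.5 = 1.310.
Fraction of consumed R going to S: r_S/(r_S+r_T) = 0.3387.
C_S = 0.3387·C_{R0}·X = 0.3387×7.61×0.546 = 1.41 mol/dm³.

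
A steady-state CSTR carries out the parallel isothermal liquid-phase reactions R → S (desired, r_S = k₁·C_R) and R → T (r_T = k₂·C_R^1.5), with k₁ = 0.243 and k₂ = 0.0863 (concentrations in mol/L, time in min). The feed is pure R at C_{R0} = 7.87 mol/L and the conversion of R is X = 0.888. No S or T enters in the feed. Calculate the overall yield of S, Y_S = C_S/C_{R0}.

0.666

Exit C_R = C_{R0}(1−X) = 7.87×0.112 = 0.8814 mol/L.
In a CSTR the entire volume is at exit conditions, so r_S = 0.243×0.8814 = 0.2142 and r_T = 0.0863×0.8814^1.5 = 0.07142.
Fraction of consumed R going to S: r_S/(r_S+r_T) = 0.7499.
C_S = 0.7499·C_{R0}·X = 0.7499×7.87×0.888 = 5.24 mol/L; Y_S = C_S/C_{R0} = 0.666.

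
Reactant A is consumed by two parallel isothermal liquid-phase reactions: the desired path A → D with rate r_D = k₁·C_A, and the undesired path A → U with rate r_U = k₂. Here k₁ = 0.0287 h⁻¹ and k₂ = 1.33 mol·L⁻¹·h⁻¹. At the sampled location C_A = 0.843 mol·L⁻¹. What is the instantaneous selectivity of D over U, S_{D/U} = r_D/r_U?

0.0182

S_{D/U} = r_D/r_U = (k₁·C_A)/(k₂) = (k₁/k₂)·C_A.
= (0.0287×0.8430) / (1.33) = 0.02419/1.330 = 0.0182.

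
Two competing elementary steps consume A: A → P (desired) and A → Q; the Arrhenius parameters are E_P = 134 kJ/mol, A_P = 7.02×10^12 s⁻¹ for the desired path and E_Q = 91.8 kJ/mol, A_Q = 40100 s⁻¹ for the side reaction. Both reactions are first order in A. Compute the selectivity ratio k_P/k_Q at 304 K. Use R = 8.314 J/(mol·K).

Since both paths have the same order in A, the concentration cancels and S_{P/Q} = k_P/k_Q = (A_P/A_Q)·exp[(E_Q−E_P)/(RT)].
(E_Q−E_P)/(RT) = (91.8−134)×10³/(8.314×304) = -42200/2527 = -16.70.
k_P/k_Q = (7.02×10^12/40100)·exp(-16.70) = 1.751×10^8 × 5.607×10^-8 = 9.82.

9.82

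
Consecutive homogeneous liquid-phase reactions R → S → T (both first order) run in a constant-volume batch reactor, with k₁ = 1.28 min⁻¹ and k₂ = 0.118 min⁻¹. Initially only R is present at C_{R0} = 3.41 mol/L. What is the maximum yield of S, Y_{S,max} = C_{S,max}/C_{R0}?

Evaluating C_S at t_opt = ln(k₂/k₁)/(k₂−k₁) gives C_{S,max}/C_{R0} = (k₁/k₂)^[k₂/(k₂−k₁)].
= (1.28/0.118)^(0.118/(0.118−1.28)) = (10.85)^(-0.1015) = 0.7850.

0.785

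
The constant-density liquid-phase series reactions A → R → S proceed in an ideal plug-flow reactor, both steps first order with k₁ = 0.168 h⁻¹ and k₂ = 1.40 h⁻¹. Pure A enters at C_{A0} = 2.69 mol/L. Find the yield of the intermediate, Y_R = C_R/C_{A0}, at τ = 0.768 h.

0.0733

For first-order series with pure A initially, C_R(τ) = k₁C_{A0}/(k₂−k₁)·(e^(−k₁τ) − e^(−k₂τ)).
e^(−k₁τ) = e^(−0.168×0.768) = e^(−0.1290) = 0.8790; e^(−k₂τ) = e^(−1.075) = 0.3412.
C_R = 0.168×2.69/(1.40−0.168) × (0.8790−0.3412) = 0.3668×0.5377 = 0.1972 mol/L.
Y_R = C_R/C_{A0} = 0.1972/2.69 = 0.0733.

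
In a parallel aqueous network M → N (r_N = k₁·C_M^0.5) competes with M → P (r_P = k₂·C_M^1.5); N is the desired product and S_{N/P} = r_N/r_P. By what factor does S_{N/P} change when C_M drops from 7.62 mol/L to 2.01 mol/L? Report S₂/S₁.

3.79

S_{N/P} = (k₁/k₂)·C_M⁻¹, so S₂/S₁ = (C_{M,2}/C_{M,1})⁻¹.
= 7.62/2.01 = 3.79.
Selectivity toward N rises as C_M falls — low-concentration operation is favoured.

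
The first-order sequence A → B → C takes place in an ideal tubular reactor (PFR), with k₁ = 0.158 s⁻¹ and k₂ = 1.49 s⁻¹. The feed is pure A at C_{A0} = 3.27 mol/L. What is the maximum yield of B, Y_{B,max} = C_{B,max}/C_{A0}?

Evaluating C_B at τ_opt = ln(k₂/k₁)/(k₂−k₁) gives C_{B,max}/C_{A0} = (k₁/k₂)^[k₂/(k₂−k₁)].
= (0.158/1.49)^(1.49/(1.49−0.158)) = (0.1060)^(1.119) = 0.08126.

0.0813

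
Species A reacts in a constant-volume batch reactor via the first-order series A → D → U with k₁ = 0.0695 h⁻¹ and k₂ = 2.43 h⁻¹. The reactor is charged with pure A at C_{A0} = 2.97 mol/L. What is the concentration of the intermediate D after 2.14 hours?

0.0749 mol/L

The intermediate concentration in a first-order A→B→C sequence is C_D = k₁C_{A0}(e^(−k₁t) − e^(−k₂t))/(k₂−k₁).
e^(−k₁t) = e^(−0.0695×2.14) = e^(−0.1487) = 0.8618; e^(−k₂t) = e^(−5.200) = 0.005515.
C_D = 0.0695×2.97/(2.43−0.0695) × (0.8618−0.005515) = 0.08745×0.8563 = 0.07488 mol/L.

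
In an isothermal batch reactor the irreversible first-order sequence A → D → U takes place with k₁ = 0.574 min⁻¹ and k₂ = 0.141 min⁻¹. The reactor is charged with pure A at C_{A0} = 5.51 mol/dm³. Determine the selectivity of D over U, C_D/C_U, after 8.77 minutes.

0.610

Solving the coupled first-order balances gives C_D(t) = [k₁/(k₂−k₁)]·C_{A0}·(e^(−k₁t) − e^(−k₂t)).
e^(−k₁t) = e^(−0.574×8.77) = e^(−5.034) = 0.006513; e^(−k₂t) = e^(−1.237) = 0.2904.
C_D = 0.574×5.51/(0.141−0.574) × (0.006513−0.2904) = (-7.304)×(-0.2839) = 2.073 mol/dm³.
C_A = C_{A0}e^(−k₁t) = 0.03589 mol/dm³, so C_U = C_{A0}−C_A−C_D = 3.401 mol/dm³; C_D/C_U = 0.610.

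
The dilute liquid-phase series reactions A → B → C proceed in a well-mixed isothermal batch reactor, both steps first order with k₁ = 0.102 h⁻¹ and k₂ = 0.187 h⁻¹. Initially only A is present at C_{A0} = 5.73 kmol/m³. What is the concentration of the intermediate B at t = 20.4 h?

Solving the coupled first-order balances gives C_B(t) = [k₁/(k₂−k₁)]·C_{A0}·(e^(−k₁t) − e^(−k₂t)).
e^(−k₁t) = e^(−0.102×20.4) = e^(−2.081) = 0.1248; e^(−k₂t) = e^(−3.815) = 0.02204.
C_B = 0.102×5.73/(0.187−0.102) × (0.1248−0.02204) = 6.876×0.1028 = 0.7068 kmol/m³.

0.707 kmol/m³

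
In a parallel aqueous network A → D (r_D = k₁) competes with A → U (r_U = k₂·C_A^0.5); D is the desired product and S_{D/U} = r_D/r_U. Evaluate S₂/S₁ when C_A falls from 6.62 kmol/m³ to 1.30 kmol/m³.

S_{D/U} = (k₁/k₂)·C_A^-0.5, so S₂/S₁ = (C_{A,2}/C_{A,1})^-0.5.
= (1.30/6.62)^(-0.5) = (0.1964)^(-0.5) = 2.26.
Selectivity toward D rises as C_A falls — low-concentration operation is favoured.

2.26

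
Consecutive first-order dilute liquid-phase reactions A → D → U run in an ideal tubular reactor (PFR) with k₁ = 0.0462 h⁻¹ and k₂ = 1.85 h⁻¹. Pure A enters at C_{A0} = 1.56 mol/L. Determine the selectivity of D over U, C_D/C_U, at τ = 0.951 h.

For first-order series with pure A initially, C_D(τ) = k₁C_{A0}/(k₂−k₁)·(e^(−k₁τ) − e^(−k₂τ)).
e^(−k₁τ) = e^(−0.0462×0.951) = e^(−0.04394) = 0.9570; e^(−k₂τ) = e^(−1.759) = 0.1722.
C_D = 0.0462×1.56/(1.85−0.0462) × (0.9570−0.1722) = 0.03996×0.7849 = 0.03136 mol/L.
C_A = C_{A0}e^(−k₁τ) = 1.493 mol/L, so C_U = C_{A0}−C_A−C_D = 0.03570 mol/L; C_D/C_U = 0.878.

0.878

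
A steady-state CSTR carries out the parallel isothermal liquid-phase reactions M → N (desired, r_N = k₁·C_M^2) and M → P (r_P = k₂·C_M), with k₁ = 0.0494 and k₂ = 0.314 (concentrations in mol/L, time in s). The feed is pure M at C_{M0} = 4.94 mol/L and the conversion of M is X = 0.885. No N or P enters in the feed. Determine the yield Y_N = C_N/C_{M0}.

Exit C_M = C_{M0}(1−X) = 4.94×0.115 = 0.5681 mol/L.
Rates in a CSTR are evaluated at the outlet concentration: r_N = 0.0494×0.5681^2 = 0.01594, r_P = 0.314×0.5681 = 0.1784.
Fraction of consumed M going to N: r_N/(r_N+r_P) = 0.08204.
C_N = 0.08204·C_{M0}·X = 0.08204×4.94×0.885 = 0.359 mol/L; Y_N = C_N/C_{M0} = 0.0726.

0.0726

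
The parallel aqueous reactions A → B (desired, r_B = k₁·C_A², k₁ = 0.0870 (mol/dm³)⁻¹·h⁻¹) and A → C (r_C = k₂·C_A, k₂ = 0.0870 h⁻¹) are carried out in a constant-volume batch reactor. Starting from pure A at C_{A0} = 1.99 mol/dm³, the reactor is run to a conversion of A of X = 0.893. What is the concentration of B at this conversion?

C_A = C_{A0}(1−X) = 0.2129 mol/dm³.
Along a PFR/batch, dC_C/dC_A = −r_C/(r_B+r_C) = −k₂/(k₂+k₁·C_A).
Integrating from C_{A0} to C_A: C_C = (0.0870/0.0870)·ln[(0.0870+0.0870·1.99)/(0.0870+0.0870·0.213)] = 1.000·ln(0.2601/0.1055) = 0.9022 mol/dm³.
Then C_B = (C_{A0}−C_A) − C_C = 1.777 − 0.9022 = 0.8748 mol/dm³.

0.875 mol/dm³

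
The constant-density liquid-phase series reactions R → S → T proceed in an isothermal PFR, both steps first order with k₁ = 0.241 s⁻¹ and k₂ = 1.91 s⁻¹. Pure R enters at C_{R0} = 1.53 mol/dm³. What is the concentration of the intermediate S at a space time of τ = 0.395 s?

For first-order series with pure R initially, C_S(τ) = k₁C_{R0}/(k₂−k₁)·(e^(−k₁τ) − e^(−k₂τ)).
e^(−k₁τ) = e^(−0.241×0.395) = e^(−0.09520) = 0.9092; e^(−k₂τ) = e^(−0.7544) = 0.4703.
C_S = 0.241×1.53/(1.91−0.241) × (0.9092−0.4703) = 0.2209×0.4389 = 0.09697 mol/dm³.

0.0970 mol/dm³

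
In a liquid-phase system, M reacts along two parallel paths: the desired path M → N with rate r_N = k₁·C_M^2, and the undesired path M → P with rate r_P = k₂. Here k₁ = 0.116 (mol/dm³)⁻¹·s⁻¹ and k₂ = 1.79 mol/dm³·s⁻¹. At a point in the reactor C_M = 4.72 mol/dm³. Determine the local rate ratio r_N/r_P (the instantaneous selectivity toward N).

1.44

S_{N/P} = r_N/r_P = (k₁·C_M^2)/(k₂) = (k₁/k₂)·C_M^2.
= (0.116×4.720^2) / (1.79) = 2.584/1.790 = 1.44.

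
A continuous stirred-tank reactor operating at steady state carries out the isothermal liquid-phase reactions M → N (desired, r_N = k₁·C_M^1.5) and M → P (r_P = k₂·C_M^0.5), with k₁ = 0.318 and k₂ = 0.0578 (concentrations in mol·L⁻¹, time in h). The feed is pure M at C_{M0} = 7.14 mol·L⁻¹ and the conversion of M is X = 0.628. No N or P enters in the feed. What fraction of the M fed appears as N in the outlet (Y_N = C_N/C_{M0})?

0.588

Exit C_M = C_{M0}(1−X) = 7.14×0.372 = 2.656 mol·L⁻¹.
In a CSTR the entire volume is at exit conditions, so r_N = 0.318×2.656^1.5 = 1.377 and r_P = 0.0578×2.656^0.5 = 0.09420.
Fraction of consumed M going to N: r_N/(r_N+r_P) = 0.9360.
C_N = 0.9360·C_{M0}·X = 0.9360×7.14×0.628 = 4.20 mol·L⁻¹; Y_N = C_N/C_{M0} = 0.588.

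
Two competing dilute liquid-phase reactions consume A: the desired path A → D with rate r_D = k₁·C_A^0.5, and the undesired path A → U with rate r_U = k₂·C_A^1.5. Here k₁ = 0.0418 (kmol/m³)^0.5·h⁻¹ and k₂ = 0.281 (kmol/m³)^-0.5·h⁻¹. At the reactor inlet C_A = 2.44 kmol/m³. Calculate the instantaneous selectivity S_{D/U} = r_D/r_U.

S_{D/U} = r_D/r_U = (k₁·C_A^0.5)/(k₂·C_A^1.5) = (k₁/k₂)·C_A⁻¹.
= (0.0418×2.440^0.5) / (0.281×2.440^1.5) = 0.06529/1.071 = 0.0610.
The undesired path is higher order in A, so low C_A (CSTR or dilute feed) favours D.

0.0610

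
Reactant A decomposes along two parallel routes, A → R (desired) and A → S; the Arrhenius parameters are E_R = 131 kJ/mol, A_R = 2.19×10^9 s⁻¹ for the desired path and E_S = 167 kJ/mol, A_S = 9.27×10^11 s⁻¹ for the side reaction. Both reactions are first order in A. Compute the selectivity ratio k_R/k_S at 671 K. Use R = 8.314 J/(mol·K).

Since both paths have the same order in A, the concentration cancels and S_{R/S} = k_R/k_S = (A_R/A_S)·exp[(E_S−E_R)/(RT)].
(E_S−E_R)/(RT) = (167−131)×10³/(8.314×671) = 36000/5579 = 6.453.
k_R/k_S = (2.19×10^9/9.27×10^11)·exp(6.453) = 0.002362 × 634.7 = 1.50.

1.50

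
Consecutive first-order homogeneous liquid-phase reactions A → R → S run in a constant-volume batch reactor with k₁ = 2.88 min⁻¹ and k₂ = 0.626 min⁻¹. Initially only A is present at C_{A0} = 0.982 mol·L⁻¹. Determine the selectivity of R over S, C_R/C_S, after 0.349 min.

The intermediate concentration in a first-order A→B→C sequence is C_R = k₁C_{A0}(e^(−k₁t) − e^(−k₂t))/(k₂−k₁).
e^(−k₁t) = e^(−2.88×0.349) = e^(−1.005) = 0.3660; e^(−k₂t) = e^(−0.2185) = 0.8037.
C_R = 2.88×0.982/(0.626−2.88) × (0.3660−0.8037) = (-1.255)×(-0.4377) = 0.5492 mol·L⁻¹.
C_A = C_{A0}e^(−k₁t) = 0.3594 mol·L⁻¹, so C_S = C_{A0}−C_A−C_R = 0.07334 mol·L⁻¹; C_R/C_S = 7.49.

7.49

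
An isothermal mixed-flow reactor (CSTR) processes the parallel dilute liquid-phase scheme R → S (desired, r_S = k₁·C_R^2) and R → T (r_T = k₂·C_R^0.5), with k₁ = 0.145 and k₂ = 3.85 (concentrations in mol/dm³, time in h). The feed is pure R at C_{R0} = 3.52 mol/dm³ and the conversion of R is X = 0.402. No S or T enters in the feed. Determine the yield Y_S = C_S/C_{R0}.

Exit C_R = C_{R0}(1−X) = 3.52×0.598 = 2.105 mol/dm³.
Rates in a CSTR are evaluated at the outlet concentration: r_S = 0.145×2.105^2 = 0.6425, r_T = 3.85×2.105^0.5 = 5.586.
Fraction of consumed R going to S: r_S/(r_S+r_T) = 0.1032.
C_S = 0.1032·C_{R0}·X = 0.1032×3.52×0.402 = 0.146 mol/dm³; Y_S = C_S/C_{R0} = 0.0415.

0.0415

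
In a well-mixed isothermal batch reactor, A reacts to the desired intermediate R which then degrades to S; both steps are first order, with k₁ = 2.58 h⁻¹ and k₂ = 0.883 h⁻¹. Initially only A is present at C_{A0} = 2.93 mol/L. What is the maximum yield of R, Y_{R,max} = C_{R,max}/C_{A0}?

0.572

At the optimum, C_{R,max}/C_{A0} = (k₁/k₂)^[k₂/(k₂−k₁)].
= (2.58/0.883)^(0.883/(0.883−2.58)) = (2.922)^(-0.5203) = 0.5724.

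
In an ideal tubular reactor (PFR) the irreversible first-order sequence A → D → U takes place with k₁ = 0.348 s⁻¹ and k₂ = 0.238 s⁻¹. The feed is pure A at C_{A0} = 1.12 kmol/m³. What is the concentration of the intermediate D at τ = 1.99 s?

For first-order series with pure A initially, C_D(τ) = k₁C_{A0}/(k₂−k₁)·(e^(−k₁τ) − e^(−k₂τ)).
e^(−k₁τ) = e^(−0.348×1.99) = e^(−0.6925) = 0.5003; e^(−k₂τ) = e^(−0.4736) = 0.6227.
C_D = 0.348×1.12/(0.238−0.348) × (0.5003−0.6227) = (-3.543)×(-0.1224) = 0.4338 kmol/m³.

0.434 kmol/m³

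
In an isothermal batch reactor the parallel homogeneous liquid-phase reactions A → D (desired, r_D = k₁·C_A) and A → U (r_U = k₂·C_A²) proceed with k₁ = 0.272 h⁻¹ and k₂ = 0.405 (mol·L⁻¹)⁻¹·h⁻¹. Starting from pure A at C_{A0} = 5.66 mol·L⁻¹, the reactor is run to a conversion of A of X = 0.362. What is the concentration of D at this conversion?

0.263 mol·L⁻¹

C_A = C_{A0}(1−X) = 3.611 mol·L⁻¹.
Along a PFR/batch, dC_D/dC_A = −r_D/(r_D+r_U) = −k₁/(k₁+k₂·C_A).
Integrating from C_{A0} to C_A: C_D = (0.272/0.405)·ln[(0.272+0.405·5.66)/(0.272+0.405·3.61)] = 0.6716·ln(2.564/1.734) = 0.2626 mol·L⁻¹.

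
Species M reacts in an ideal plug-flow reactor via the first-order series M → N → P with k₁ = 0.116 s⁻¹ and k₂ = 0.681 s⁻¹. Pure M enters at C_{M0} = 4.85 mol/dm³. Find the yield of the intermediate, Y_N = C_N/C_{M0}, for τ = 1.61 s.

The intermediate concentration in a first-order A→B→C sequence is C_N = k₁C_{M0}(e^(−k₁τ) − e^(−k₂τ))/(k₂−k₁).
e^(−k₁τ) = e^(−0.116×1.61) = e^(−0.1868) = 0.8296; e^(−k₂τ) = e^(−1.096) = 0.3341.
C_N = 0.116×4.85/(0.681−0.116) × (0.8296−0.3341) = 0.9958×0.4956 = 0.4935 mol/dm³.
Y_N = C_N/C_{M0} = 0.4935/4.85 = 0.102.

0.102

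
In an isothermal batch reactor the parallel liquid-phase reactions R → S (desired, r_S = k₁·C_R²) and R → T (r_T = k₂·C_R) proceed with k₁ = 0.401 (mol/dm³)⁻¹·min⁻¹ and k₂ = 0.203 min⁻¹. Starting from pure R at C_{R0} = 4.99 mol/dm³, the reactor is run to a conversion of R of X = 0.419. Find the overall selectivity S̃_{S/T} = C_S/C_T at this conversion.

7.63

C_R = C_{R0}(1−X) = 2.899 mol/dm³.
Along a PFR/batch, dC_T/dC_R = −r_T/(r_S+r_T) = −k₂/(k₂+k₁·C_R).
Integrating from C_{R0} to C_R: C_T = (0.203/0.401)·ln[(0.203+0.401·4.99)/(0.203+0.401·2.90)] = 0.5062·ln(2.204/1.366) = 0.2423 mol/dm³.
Then C_S = (C_{R0}−C_R) − C_T = 2.091 − 0.2423 = 1.848 mol/dm³.
S̃_{S/T} = C_S/C_T = 1.848/0.2423 = 7.63.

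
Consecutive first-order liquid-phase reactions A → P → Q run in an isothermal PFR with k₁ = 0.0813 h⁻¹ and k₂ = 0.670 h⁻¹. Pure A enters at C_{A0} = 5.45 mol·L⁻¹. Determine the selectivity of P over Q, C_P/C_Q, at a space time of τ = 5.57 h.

For first-order series with pure A initially, C_P(τ) = k₁C_{A0}/(k₂−k₁)·(e^(−k₁τ) − e^(−k₂τ)).
e^(−k₁τ) = e^(−0.0813×5.57) = e^(−0.4528) = 0.6358; e^(−k₂τ) = e^(−3.732) = 0.02395.
C_P = 0.0813×5.45/(0.670−0.0813) × (0.6358−0.02395) = 0.7526×0.6119 = 0.4605 mol·L⁻¹.
C_A = C_{A0}e^(−k₁τ) = 3.465 mol·L⁻¹, so C_Q = C_{A0}−C_A−C_P = 1.524 mol·L⁻¹; C_P/C_Q = 0.302.

0.302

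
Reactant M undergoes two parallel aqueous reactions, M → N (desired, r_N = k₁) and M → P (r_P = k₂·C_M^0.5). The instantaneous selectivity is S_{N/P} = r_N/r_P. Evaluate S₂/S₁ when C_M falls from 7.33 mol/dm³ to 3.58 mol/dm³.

1.43

S_{N/P} = (k₁/k₂)·C_M^-0.5, so S₂/S₁ = (C_{M,2}/C_{M,1})^-0.5.
= (3.58/7.33)^(-0.5) = (0.4884)^(-0.5) = 1.43.
Selectivity toward N rises as C_M falls — low-concentration operation is favoured.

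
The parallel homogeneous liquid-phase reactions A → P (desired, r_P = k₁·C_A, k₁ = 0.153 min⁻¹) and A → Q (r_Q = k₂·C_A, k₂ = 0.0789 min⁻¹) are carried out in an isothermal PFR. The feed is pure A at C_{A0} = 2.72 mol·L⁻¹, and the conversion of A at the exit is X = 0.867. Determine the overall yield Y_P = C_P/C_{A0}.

C_A = C_{A0}(1−X) = 0.3618 mol·L⁻¹.
Both paths are first order in A, so the instantaneous fraction to P is constant: dC_P/d(−C_A) = k₁/(k₁+k₂) = 0.6598.
C_P = 0.6598·(C_{A0}−C_A) = 0.6598×2.358 = 1.56 mol·L⁻¹.
Y_P = C_P/C_{A0} = 1.556/2.72 = 0.572.

0.572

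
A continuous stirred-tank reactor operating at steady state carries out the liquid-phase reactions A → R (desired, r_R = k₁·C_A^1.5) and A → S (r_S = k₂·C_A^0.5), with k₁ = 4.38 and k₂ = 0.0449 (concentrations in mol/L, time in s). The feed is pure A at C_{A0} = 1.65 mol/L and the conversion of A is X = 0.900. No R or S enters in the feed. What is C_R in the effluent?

Exit C_A = C_{A0}(1−X) = 1.65×0.100 = 0.1650 mol/L.
Rates in a CSTR are evaluated at the outlet concentration: r_R = 4.38×0.1650^1.5 = 0.2936, r_S = 0.0449×0.1650^0.5 = 0.01824.
Fraction of consumed A going to R: r_R/(r_R+r_S) = 0.9415.
C_R = 0.9415·C_{A0}·X = 0.9415×1.65×0.900 = 1.40 mol/L.

1.40 mol/L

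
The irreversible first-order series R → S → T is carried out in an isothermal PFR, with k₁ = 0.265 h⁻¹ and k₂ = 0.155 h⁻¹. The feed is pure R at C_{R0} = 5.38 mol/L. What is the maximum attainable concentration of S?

2.53 mol/L

At the optimum, C_{S,max}/C_{R0} = (k₁/k₂)^[k₂/(k₂−k₁)].
= (0.265/0.155)^(0.155/(0.155−0.265)) = (1.710)^(-1.409) = 0.4697.
C_{S,max} = 0.4697×5.38 = 2.53 mol/L.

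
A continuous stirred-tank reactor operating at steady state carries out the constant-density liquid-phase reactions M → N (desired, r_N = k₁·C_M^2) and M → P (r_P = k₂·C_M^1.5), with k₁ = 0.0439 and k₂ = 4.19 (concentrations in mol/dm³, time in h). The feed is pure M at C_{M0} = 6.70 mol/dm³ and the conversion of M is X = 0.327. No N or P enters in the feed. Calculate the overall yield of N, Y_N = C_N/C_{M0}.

Exit C_M = C_{M0}(1−X) = 6.70×0.673 = 4.509 mol/dm³.
In a CSTR the entire volume is at exit conditions, so r_N = 0.0439×4.509^2 = 0.8926 and r_P = 4.19×4.509^1.5 = 40.12.
Fraction of consumed M going to N: r_N/(r_N+r_P) = 0.02176.
C_N = 0.02176·C_{M0}·X = 0.02176×6.70×0.327 = 0.0477 mol/dm³; Y_N = C_N/C_{M0} = 0.00712.

0.00712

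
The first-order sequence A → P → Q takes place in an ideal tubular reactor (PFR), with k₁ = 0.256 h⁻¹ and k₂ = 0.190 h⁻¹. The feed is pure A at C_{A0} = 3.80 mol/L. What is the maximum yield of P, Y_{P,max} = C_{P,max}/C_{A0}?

0.424

Evaluating C_P at τ_opt = ln(k₂/k₁)/(k₂−k₁) gives C_{P,max}/C_{A0} = (k₁/k₂)^[k₂/(k₂−k₁)].
= (0.256/0.190)^(0.190/(0.190−0.256)) = (1.347)^(-2.879) = 0.4239.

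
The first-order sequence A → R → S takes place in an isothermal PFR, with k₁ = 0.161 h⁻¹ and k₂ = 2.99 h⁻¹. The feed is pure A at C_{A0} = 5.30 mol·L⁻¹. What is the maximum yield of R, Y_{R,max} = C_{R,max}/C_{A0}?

Evaluating C_R at τ_opt = ln(k₂/k₁)/(k₂−k₁) gives C_{R,max}/C_{A0} = (k₁/k₂)^[k₂/(k₂−k₁)].
= (0.161/2.99)^(2.99/(2.99−0.161)) = (0.05385)^(1.057) = 0.04560.

0.0456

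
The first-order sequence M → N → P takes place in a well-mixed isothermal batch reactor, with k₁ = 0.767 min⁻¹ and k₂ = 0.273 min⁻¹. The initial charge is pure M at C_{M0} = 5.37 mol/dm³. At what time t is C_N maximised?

For first-order series the maximum of C_N occurs at t_opt = ln(k₂/k₁)/(k₂−k₁).
= ln(0.273/0.767)/(0.273−0.767) = ln(0.3559)/-0.4940 = -1.033/-0.4940 = 2.09 min.

2.09 min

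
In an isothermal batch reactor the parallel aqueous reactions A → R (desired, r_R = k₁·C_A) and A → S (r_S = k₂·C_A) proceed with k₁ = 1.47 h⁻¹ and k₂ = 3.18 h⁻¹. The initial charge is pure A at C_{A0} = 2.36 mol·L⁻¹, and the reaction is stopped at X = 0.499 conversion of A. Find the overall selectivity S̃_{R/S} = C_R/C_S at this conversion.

C_A = C_{A0}(1−X) = 1.182 mol·L⁻¹.
Both paths are first order in A, so the instantaneous fraction to R is constant: dC_R/d(−C_A) = k₁/(k₁+k₂) = 0.3161.
C_R = 0.3161·(C_{A0}−C_A) = 0.3161×1.178 = 0.372 mol·L⁻¹.
C_S = (C_{A0}−C_A)−C_R = 0.8054 mol·L⁻¹; S̃_{R/S} = 0.3723/0.8054 = 0.462.

0.462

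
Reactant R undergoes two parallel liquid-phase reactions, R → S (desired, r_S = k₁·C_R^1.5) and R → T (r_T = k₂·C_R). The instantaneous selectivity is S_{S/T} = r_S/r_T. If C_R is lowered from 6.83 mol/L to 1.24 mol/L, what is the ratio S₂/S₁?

0.426

S_{S/T} = (k₁/k₂)·C_R^0.5, so S₂/S₁ = (C_{R,2}/C_{R,1})^0.5.
= (1.24/6.83)^0.5 = (0.1816)^0.5 = 0.426.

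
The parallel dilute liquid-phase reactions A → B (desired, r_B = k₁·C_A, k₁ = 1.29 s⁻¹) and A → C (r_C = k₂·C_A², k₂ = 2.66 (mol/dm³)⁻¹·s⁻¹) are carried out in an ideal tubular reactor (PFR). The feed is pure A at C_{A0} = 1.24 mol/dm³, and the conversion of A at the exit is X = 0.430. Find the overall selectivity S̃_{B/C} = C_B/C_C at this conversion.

C_A = C_{A0}(1−X) = 0.7068 mol/dm³.
Along a PFR/batch, dC_B/dC_A = −r_B/(r_B+r_C) = −k₁/(k₁+k₂·C_A).
Integrating from C_{A0} to C_A: C_B = (1.29/2.66)·ln[(1.29+2.66·1.24)/(1.29+2.66·0.707)] = 0.4850·ln(4.588/3.170) = 0.1793 mol/dm³.
C_C = (C_{A0}−C_A)−C_B = 0.3539 mol/dm³; S̃_{B/C} = 0.1793/0.3539 = 0.507.

0.507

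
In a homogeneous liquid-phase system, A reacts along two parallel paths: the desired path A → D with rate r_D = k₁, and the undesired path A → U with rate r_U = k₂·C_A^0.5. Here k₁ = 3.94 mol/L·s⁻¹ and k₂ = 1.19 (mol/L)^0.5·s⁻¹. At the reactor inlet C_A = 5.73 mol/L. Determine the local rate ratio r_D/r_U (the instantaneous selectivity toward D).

1.38

S_{D/U} = r_D/r_U = (k₁)/(k₂·C_A^0.5) = (k₁/k₂)·C_A^-0.5.
= (3.94) / (1.19×5.730^0.5) = 3.940/2.849 = 1.38.
The undesired path is higher order in A, so low C_A (CSTR or dilute feed) favours D.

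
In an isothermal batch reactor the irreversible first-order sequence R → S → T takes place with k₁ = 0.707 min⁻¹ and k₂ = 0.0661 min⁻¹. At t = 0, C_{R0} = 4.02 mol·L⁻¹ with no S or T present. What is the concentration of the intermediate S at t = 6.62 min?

Solving the coupled first-order balances gives C_S(t) = [k₁/(k₂−k₁)]·C_{R0}·(e^(−k₁t) − e^(−k₂t)).
e^(−k₁t) = e^(−0.707×6.62) = e^(−4.680) = 0.009276; e^(−k₂t) = e^(−0.4376) = 0.6456.
C_S = 0.707×4.02/(0.0661−0.707) × (0.009276−0.6456) = (-4.435)×(-0.6363) = 2.822 mol·L⁻¹.

2.82 mol·L⁻¹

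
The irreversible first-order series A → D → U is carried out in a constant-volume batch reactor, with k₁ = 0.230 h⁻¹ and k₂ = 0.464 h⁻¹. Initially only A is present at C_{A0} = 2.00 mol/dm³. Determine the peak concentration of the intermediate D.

0.497 mol/dm³

At the optimum, C_{D,max}/C_{A0} = (k₁/k₂)^[k₂/(k₂−k₁)].
= (0.230/0.464)^(0.464/(0.464−0.230)) = (0.4957)^(1.983) = 0.2487.
C_{D,max} = 0.2487×2.00 = 0.497 mol/dm³.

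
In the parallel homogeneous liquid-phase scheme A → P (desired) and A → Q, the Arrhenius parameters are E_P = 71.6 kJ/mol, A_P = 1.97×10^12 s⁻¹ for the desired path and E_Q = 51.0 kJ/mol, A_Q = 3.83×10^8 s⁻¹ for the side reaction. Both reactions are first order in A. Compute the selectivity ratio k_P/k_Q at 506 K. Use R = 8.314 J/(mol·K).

38.4

Since both paths have the same order in A, the concentration cancels and S_{P/Q} = k_P/k_Q = (A_P/A_Q)·exp[(E_Q−E_P)/(RT)].
(E_Q−E_P)/(RT) = (51.0−71.6)×10³/(8.314×506) = -20600/4207 = -4.897.
k_P/k_Q = (1.97×10^12/3.83×10^8)·exp(-4.897) = 5144 × 0.007471 = 38.4.
Since E_P > E_Q, raising the temperature improves selectivity toward P.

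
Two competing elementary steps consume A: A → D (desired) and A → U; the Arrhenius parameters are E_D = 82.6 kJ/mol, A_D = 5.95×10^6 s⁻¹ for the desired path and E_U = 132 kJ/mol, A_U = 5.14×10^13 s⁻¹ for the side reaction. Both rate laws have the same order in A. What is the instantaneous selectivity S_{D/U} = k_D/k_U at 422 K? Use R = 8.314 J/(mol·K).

With equal orders, S_{D/U} = k_D/k_U = (A_D/A_U)·exp[(E_U−E_D)/(RT)].
(E_U−E_D)/(RT) = (132−82.6)×10³/(8.314×422) = 49400/3509 = 14.08.
k_D/k_U = (5.95×10^6/5.14×10^13)·exp(14.08) = 1.158×10^-7 × 1.303×10^6 = 0.151.

0.151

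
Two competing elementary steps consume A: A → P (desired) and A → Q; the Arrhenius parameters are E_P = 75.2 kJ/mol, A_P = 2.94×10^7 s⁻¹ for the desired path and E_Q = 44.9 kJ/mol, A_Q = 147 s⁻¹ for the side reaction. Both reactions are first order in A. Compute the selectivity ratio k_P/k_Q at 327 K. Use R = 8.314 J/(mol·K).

2.89

With equal orders, S_{P/Q} = k_P/k_Q = (A_P/A_Q)·exp[(E_Q−E_P)/(RT)].
(E_Q−E_P)/(RT) = (44.9−75.2)×10³/(8.314×327) = -30300/2719 = -11.15.
k_P/k_Q = (2.94×10^7/147)·exp(-11.15) = 2.000×10^5 × 1.445×10^-5 = 2.89.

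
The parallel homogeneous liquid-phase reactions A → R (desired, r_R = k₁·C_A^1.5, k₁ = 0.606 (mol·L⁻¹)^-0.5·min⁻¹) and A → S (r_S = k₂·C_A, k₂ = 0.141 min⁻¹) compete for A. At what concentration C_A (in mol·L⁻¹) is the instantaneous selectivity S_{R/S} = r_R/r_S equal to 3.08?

0.514 mol·L⁻¹

S_{R/S} = (k₁/k₂)·C_A^0.5 ⇒ C_A = (S·k₂/k₁)^(2).
= (3.08×0.141/0.606)^(2) = (0.7166)^(2) = 0.514 mol·L⁻¹.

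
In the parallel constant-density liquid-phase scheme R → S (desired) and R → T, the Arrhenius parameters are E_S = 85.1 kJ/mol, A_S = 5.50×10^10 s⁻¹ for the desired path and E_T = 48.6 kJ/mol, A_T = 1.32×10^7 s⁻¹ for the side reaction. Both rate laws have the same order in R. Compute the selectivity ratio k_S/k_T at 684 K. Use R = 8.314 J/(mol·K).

6.80

Since both paths have the same order in R, the concentration cancels and S_{S/T} = k_S/k_T = (A_S/A_T)·exp[(E_T−E_S)/(RT)].
(E_T−E_S)/(RT) = (48.6−85.1)×10³/(8.314×684) = -36500/5687 = -6.418.
k_S/k_T = (5.50×10^10/1.32×10^7)·exp(-6.418) = 4167 × 0.001631 = 6.80.
Since E_S > E_T, raising the temperature improves selectivity toward S.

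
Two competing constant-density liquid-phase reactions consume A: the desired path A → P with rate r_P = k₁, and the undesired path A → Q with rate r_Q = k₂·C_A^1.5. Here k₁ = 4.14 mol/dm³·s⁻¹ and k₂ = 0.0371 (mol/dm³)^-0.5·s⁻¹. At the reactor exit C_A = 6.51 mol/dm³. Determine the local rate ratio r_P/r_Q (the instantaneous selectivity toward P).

6.72

S_{P/Q} = r_P/r_Q = (k₁)/(k₂·C_A^1.5) = (k₁/k₂)·C_A^-1.5.
= (4.14) / (0.0371×6.510^1.5) = 4.140/0.6162 = 6.72.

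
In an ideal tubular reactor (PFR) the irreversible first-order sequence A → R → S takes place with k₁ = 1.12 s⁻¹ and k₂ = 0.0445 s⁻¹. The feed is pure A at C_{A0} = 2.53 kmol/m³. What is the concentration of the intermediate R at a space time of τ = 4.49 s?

2.14 kmol/m³

The intermediate concentration in a first-order A→B→C sequence is C_R = k₁C_{A0}(e^(−k₁τ) − e^(−k₂τ))/(k₂−k₁).
e^(−k₁τ) = e^(−1.12×4.49) = e^(−5.029) = 0.006547; e^(−k₂τ) = e^(−0.1998) = 0.8189.
C_R = 1.12×2.53/(0.0445−1.12) × (0.006547−0.8189) = (-2.635)×(-0.8123) = 2.140 kmol/m³.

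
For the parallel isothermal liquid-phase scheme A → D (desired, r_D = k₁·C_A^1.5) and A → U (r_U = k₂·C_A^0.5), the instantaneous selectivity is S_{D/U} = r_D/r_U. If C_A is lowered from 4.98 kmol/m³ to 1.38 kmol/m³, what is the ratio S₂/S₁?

S_{D/U} = (k₁/k₂)·C_A, so S₂/S₁ = (C_{A,2}/C_{A,1}).
= 1.38/4.98 = 0.277.

0.277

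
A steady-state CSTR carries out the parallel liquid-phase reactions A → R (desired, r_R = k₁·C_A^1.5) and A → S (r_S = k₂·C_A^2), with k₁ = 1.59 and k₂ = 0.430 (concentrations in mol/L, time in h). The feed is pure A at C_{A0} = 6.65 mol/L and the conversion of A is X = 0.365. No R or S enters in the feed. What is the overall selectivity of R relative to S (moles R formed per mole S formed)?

1.80

Exit C_A = C_{A0}(1−X) = 6.65×0.635 = 4.223 mol/L.
Rates in a CSTR are evaluated at the outlet concentration: r_R = 1.59×4.223^1.5 = 13.80, r_S = 0.430×4.223^2 = 7.668.
Overall selectivity = C_R/C_S = r_Rτ/(r_Sτ) = r_R/r_S = 1.80.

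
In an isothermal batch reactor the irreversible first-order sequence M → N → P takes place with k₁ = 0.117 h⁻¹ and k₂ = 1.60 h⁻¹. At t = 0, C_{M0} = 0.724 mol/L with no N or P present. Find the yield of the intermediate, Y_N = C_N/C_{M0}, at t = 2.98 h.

Solving the coupled first-order balances gives C_N(t) = [k₁/(k₂−k₁)]·C_{M0}·(e^(−k₁t) − e^(−k₂t)).
e^(−k₁t) = e^(−0.117×2.98) = e^(−0.3487) = 0.7056; e^(−k₂t) = e^(−4.768) = 0.008497.
C_N = 0.117×0.724/(1.60−0.117) × (0.7056−0.008497) = 0.05712×0.6971 = 0.03982 mol/L.
Y_N = C_N/C_{M0} = 0.03982/0.724 = 0.0550.

0.0550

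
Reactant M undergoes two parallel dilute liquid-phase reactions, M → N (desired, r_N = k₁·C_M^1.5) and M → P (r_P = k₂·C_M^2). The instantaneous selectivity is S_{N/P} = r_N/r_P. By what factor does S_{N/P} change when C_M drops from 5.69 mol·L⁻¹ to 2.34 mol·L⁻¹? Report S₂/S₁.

S_{N/P} = (k₁/k₂)·C_M^-0.5, so S₂/S₁ = (C_{M,2}/C_{M,1})^-0.5.
= (2.34/5.69)^(-0.5) = (0.4112)^(-0.5) = 1.56.

1.56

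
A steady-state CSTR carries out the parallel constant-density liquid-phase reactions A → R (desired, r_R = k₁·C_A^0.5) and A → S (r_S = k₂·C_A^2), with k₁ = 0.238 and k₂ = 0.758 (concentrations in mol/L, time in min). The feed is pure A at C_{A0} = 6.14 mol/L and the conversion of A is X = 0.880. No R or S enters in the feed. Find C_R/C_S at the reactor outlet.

Exit C_A = C_{A0}(1−X) = 6.14×0.120 = 0.7368 mol/L.
In a CSTR the entire volume is at exit conditions, so r_R = 0.238×0.7368^0.5 = 0.2043 and r_S = 0.758×0.7368^2 = 0.4115.
Overall selectivity = C_R/C_S = r_Rτ/(r_Sτ) = r_R/r_S = 0.496.

0.496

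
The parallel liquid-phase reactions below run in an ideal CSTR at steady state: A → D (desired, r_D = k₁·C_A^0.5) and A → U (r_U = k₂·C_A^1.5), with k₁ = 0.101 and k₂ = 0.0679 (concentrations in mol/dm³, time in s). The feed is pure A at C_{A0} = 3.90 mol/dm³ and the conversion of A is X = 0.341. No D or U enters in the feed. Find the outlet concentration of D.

Exit C_A = C_{A0}(1−X) = 3.90×0.659 = 2.570 mol/dm³.
In a CSTR the entire volume is at exit conditions, so r_D = 0.101×2.570^0.5 = 0.1619 and r_U = 0.0679×2.570^1.5 = 0.2798.
Fraction of consumed A going to D: r_D/(r_D+r_U) = 0.3666.
C_D = 0.3666·C_{A0}·X = 0.3666×3.90×0.341 = 0.488 mol/dm³.

0.488 mol/dm³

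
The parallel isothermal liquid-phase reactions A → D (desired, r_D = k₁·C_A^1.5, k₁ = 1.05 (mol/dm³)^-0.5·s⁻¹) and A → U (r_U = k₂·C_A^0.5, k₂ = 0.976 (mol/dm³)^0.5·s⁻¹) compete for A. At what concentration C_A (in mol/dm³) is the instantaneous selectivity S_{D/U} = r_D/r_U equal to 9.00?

8.37 mol/dm³

S_{D/U} = (k₁/k₂)·C_A ⇒ C_A = S·k₂/k₁.
= 9.00×0.976/1.05 = 8.37 mol/dm³.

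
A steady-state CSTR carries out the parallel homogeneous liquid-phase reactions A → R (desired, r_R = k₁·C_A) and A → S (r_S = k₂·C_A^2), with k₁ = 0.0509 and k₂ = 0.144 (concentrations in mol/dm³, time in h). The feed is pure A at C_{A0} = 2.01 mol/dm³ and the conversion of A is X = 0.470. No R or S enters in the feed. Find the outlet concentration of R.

Exit C_A = C_{A0}(1−X) = 2.01×0.530 = 1.065 mol/dm³.
In a CSTR the entire volume is at exit conditions, so r_R = 0.0509×1.065 = 0.05422 and r_S = 0.144×1.065^2 = 0.1634.
Fraction of consumed A going to R: r_R/(r_R+r_S) = 0.2491.
C_R = 0.2491·C_{A0}·X = 0.2491×2.01×0.470 = 0.235 mol/dm³.

0.235 mol/dm³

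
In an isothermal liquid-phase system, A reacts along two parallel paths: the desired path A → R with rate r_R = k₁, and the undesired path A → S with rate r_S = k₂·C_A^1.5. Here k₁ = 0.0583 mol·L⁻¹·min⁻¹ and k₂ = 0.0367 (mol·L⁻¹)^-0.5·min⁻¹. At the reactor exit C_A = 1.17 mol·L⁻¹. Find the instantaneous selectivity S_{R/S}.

1.26

S_{R/S} = r_R/r_S = (k₁)/(k₂·C_A^1.5) = (k₁/k₂)·C_A^-1.5.
= (0.0583) / (0.0367×1.170^1.5) = 0.05830/0.04645 = 1.26.
The undesired path is higher order in A, so low C_A (CSTR or dilute feed) favours R.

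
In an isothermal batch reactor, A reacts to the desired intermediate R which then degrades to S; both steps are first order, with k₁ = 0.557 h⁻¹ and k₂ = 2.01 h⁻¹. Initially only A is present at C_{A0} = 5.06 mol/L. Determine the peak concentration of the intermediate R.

At the optimum, C_{R,max}/C_{A0} = (k₁/k₂)^[k₂/(k₂−k₁)].
= (0.557/2.01)^(2.01/(2.01−0.557)) = (0.2771)^(1.383) = 0.1694.
C_{R,max} = 0.1694×5.06 = 0.857 mol/L.

0.857 mol/L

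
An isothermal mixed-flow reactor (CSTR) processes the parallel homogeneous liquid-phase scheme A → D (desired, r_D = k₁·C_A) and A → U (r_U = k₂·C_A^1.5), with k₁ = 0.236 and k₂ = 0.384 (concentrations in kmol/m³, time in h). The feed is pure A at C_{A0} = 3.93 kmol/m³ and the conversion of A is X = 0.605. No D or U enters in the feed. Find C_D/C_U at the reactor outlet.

0.493

Exit C_A = C_{A0}(1−X) = 3.93×0.395 = 1.552 kmol/m³.
In a CSTR the entire volume is at exit conditions, so r_D = 0.236×1.552 = 0.3664 and r_U = 0.384×1.552^1.5 = 0.7427.
Overall selectivity = C_D/C_U = r_Dτ/(r_Uτ) = r_D/r_U = 0.493.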